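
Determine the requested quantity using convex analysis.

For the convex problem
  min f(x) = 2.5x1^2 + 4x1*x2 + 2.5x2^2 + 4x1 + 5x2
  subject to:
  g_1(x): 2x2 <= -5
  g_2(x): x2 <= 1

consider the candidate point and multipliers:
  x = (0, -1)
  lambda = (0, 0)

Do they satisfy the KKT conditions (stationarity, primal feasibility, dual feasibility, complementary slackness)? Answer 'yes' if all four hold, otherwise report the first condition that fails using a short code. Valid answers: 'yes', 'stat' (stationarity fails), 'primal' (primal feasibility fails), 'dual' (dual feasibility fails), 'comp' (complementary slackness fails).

Gradient of f: grad f(x) = Q x + c = (0, 0)
Constraint values g_i(x) = a_i^T x - b_i:
  g_1((0, -1)) = 3
  g_2((0, -1)) = -2
Stationarity residual: grad f(x) + sum_i lambda_i a_i = (0, 0)
  -> stationarity OK
Primal feasibility (all g_i <= 0): FAILS
Dual feasibility (all lambda_i >= 0): OK
Complementary slackness (lambda_i * g_i(x) = 0 for all i): OK

Verdict: the first failing condition is primal_feasibility -> primal.

primal


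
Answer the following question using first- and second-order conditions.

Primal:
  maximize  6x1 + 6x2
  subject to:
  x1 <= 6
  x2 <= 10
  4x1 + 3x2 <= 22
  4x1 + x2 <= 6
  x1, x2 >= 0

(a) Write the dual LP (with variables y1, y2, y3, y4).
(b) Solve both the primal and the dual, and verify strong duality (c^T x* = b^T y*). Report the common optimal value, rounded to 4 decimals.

The standard primal-dual pair for 'max c^T x s.t. A x <= b, x >= 0' is:
  Dual:  min b^T y  s.t.  A^T y >= c,  y >= 0.

So the dual LP is:
  minimize  6y1 + 10y2 + 22y3 + 6y4
  subject to:
    y1 + 4y3 + 4y4 >= 6
    y2 + 3y3 + y4 >= 6
    y1, y2, y3, y4 >= 0

Solving the primal: x* = (0, 6).
  primal value c^T x* = 36.
Solving the dual: y* = (0, 0, 0, 6).
  dual value b^T y* = 36.
Strong duality: c^T x* = b^T y*. Confirmed.

36


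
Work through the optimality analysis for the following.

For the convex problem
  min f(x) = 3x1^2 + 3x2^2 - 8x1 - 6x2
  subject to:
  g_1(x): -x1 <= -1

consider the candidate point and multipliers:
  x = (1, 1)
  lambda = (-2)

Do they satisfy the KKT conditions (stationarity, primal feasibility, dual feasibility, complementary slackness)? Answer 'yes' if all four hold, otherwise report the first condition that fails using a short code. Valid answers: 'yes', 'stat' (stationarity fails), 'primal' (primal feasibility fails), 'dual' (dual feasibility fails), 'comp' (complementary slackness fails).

Gradient of f: grad f(x) = Q x + c = (-2, 0)
Constraint values g_i(x) = a_i^T x - b_i:
  g_1((1, 1)) = 0
Stationarity residual: grad f(x) + sum_i lambda_i a_i = (0, 0)
  -> stationarity OK
Primal feasibility (all g_i <= 0): OK
Dual feasibility (all lambda_i >= 0): FAILS
Complementary slackness (lambda_i * g_i(x) = 0 for all i): OK

Verdict: the first failing condition is dual_feasibility -> dual.

dual


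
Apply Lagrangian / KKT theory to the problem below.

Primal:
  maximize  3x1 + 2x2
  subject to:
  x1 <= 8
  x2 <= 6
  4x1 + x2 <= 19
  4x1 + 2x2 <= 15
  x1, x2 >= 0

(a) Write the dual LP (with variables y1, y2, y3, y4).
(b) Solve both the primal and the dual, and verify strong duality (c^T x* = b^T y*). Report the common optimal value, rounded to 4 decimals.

The standard primal-dual pair for 'max c^T x s.t. A x <= b, x >= 0' is:
  Dual:  min b^T y  s.t.  A^T y >= c,  y >= 0.

So the dual LP is:
  minimize  8y1 + 6y2 + 19y3 + 15y4
  subject to:
    y1 + 4y3 + 4y4 >= 3
    y2 + y3 + 2y4 >= 2
    y1, y2, y3, y4 >= 0

Solving the primal: x* = (0.75, 6).
  primal value c^T x* = 14.25.
Solving the dual: y* = (0, 0.5, 0, 0.75).
  dual value b^T y* = 14.25.
Strong duality: c^T x* = b^T y*. Confirmed.

14.25


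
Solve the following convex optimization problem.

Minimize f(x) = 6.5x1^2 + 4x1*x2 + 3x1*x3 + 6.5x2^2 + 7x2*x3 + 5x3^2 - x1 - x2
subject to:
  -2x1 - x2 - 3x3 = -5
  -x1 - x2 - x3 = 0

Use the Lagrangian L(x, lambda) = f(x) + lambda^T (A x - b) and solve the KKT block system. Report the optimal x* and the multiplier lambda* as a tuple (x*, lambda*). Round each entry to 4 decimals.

Form the Lagrangian:
  L(x, lambda) = (1/2) x^T Q x + c^T x + lambda^T (A x - b)
Stationarity (grad_x L = 0): Q x + c + A^T lambda = 0.
Primal feasibility: A x = b.

This gives the KKT block system:
  [ Q   A^T ] [ x     ]   [-c ]
  [ A    0  ] [ lambda ] = [ b ]

Solving the linear system:
  x*      = (-0.0492, -2.4754, 2.5246)
  lambda* = (11.7377, -27.4426)
  f(x*)   = 30.6066

x* = (-0.0492, -2.4754, 2.5246), lambda* = (11.7377, -27.4426)


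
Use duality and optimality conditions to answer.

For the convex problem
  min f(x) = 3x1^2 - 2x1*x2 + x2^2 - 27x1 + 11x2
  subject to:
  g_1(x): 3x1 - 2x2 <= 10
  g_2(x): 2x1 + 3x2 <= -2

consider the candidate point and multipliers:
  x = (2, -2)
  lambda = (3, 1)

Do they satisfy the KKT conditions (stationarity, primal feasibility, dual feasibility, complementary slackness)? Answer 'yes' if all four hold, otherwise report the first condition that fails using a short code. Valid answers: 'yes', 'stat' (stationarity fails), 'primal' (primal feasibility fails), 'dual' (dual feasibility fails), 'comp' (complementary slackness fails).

Gradient of f: grad f(x) = Q x + c = (-11, 3)
Constraint values g_i(x) = a_i^T x - b_i:
  g_1((2, -2)) = 0
  g_2((2, -2)) = 0
Stationarity residual: grad f(x) + sum_i lambda_i a_i = (0, 0)
  -> stationarity OK
Primal feasibility (all g_i <= 0): OK
Dual feasibility (all lambda_i >= 0): OK
Complementary slackness (lambda_i * g_i(x) = 0 for all i): OK

Verdict: yes, KKT holds.

yes


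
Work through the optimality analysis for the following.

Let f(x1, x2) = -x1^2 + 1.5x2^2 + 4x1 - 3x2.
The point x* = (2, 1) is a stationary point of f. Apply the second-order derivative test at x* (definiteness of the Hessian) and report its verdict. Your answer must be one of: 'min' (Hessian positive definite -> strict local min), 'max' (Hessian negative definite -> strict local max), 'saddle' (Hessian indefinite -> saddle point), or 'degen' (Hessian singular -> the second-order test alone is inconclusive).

Compute the Hessian H = grad^2 f:
  H = [[-2, 0], [0, 3]]
Verify stationarity: grad f(x*) = H x* + g = (0, 0).
Eigenvalues of H: -2, 3.
Eigenvalues have mixed signs, so H is indefinite -> x* is a saddle point.

saddle


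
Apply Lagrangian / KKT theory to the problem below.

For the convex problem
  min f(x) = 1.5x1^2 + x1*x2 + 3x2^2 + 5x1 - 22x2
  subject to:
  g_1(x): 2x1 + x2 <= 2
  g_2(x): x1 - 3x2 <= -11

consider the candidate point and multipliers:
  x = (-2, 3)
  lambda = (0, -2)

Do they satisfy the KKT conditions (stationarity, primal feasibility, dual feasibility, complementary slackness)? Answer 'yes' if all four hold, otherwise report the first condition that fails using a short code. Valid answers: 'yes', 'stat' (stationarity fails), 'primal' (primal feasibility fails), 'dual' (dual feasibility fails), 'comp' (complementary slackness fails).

Gradient of f: grad f(x) = Q x + c = (2, -6)
Constraint values g_i(x) = a_i^T x - b_i:
  g_1((-2, 3)) = -3
  g_2((-2, 3)) = 0
Stationarity residual: grad f(x) + sum_i lambda_i a_i = (0, 0)
  -> stationarity OK
Primal feasibility (all g_i <= 0): OK
Dual feasibility (all lambda_i >= 0): FAILS
Complementary slackness (lambda_i * g_i(x) = 0 for all i): OK

Verdict: the first failing condition is dual_feasibility -> dual.

dual


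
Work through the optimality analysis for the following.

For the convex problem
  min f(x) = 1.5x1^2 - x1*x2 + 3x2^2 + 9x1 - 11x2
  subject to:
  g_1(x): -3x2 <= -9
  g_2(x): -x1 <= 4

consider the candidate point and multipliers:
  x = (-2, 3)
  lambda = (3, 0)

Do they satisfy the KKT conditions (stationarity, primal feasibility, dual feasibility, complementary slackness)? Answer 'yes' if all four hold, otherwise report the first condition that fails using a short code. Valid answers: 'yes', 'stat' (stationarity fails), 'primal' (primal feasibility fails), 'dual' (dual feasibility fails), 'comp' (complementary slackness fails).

Gradient of f: grad f(x) = Q x + c = (0, 9)
Constraint values g_i(x) = a_i^T x - b_i:
  g_1((-2, 3)) = 0
  g_2((-2, 3)) = -2
Stationarity residual: grad f(x) + sum_i lambda_i a_i = (0, 0)
  -> stationarity OK
Primal feasibility (all g_i <= 0): OK
Dual feasibility (all lambda_i >= 0): OK
Complementary slackness (lambda_i * g_i(x) = 0 for all i): OK

Verdict: yes, KKT holds.

yes


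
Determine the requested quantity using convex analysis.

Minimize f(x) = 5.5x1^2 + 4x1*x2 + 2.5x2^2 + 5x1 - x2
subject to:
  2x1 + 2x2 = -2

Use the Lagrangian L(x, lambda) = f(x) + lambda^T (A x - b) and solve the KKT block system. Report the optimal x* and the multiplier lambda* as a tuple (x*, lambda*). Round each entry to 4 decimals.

Form the Lagrangian:
  L(x, lambda) = (1/2) x^T Q x + c^T x + lambda^T (A x - b)
Stationarity (grad_x L = 0): Q x + c + A^T lambda = 0.
Primal feasibility: A x = b.

This gives the KKT block system:
  [ Q   A^T ] [ x     ]   [-c ]
  [ A    0  ] [ lambda ] = [ b ]

Solving the linear system:
  x*      = (-0.875, -0.125)
  lambda* = (2.5625)
  f(x*)   = 0.4375

x* = (-0.875, -0.125), lambda* = (2.5625)


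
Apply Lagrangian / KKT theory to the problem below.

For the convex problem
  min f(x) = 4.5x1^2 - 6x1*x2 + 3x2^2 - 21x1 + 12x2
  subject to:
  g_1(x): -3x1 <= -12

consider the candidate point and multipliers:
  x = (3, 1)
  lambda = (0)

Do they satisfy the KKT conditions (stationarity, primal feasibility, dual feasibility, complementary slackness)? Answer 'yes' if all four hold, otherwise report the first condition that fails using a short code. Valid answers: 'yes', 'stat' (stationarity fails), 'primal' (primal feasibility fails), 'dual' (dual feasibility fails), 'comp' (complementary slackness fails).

Gradient of f: grad f(x) = Q x + c = (0, 0)
Constraint values g_i(x) = a_i^T x - b_i:
  g_1((3, 1)) = 3
Stationarity residual: grad f(x) + sum_i lambda_i a_i = (0, 0)
  -> stationarity OK
Primal feasibility (all g_i <= 0): FAILS
Dual feasibility (all lambda_i >= 0): OK
Complementary slackness (lambda_i * g_i(x) = 0 for all i): OK

Verdict: the first failing condition is primal_feasibility -> primal.

primal


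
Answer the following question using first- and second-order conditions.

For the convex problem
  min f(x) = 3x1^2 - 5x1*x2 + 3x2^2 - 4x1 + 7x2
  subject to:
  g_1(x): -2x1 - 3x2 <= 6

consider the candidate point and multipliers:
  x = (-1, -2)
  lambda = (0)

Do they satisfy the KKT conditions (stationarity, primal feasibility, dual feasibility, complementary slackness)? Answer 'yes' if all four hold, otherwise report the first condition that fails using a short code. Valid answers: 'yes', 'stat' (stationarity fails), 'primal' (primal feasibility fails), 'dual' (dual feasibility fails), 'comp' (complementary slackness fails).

Gradient of f: grad f(x) = Q x + c = (0, 0)
Constraint values g_i(x) = a_i^T x - b_i:
  g_1((-1, -2)) = 2
Stationarity residual: grad f(x) + sum_i lambda_i a_i = (0, 0)
  -> stationarity OK
Primal feasibility (all g_i <= 0): FAILS
Dual feasibility (all lambda_i >= 0): OK
Complementary slackness (lambda_i * g_i(x) = 0 for all i): OK

Verdict: the first failing condition is primal_feasibility -> primal.

primal


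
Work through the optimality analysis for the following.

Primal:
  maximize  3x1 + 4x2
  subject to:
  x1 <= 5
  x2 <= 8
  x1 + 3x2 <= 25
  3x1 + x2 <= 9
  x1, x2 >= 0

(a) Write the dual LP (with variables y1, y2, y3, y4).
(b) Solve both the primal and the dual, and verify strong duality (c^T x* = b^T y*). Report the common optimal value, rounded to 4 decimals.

The standard primal-dual pair for 'max c^T x s.t. A x <= b, x >= 0' is:
  Dual:  min b^T y  s.t.  A^T y >= c,  y >= 0.

So the dual LP is:
  minimize  5y1 + 8y2 + 25y3 + 9y4
  subject to:
    y1 + y3 + 3y4 >= 3
    y2 + 3y3 + y4 >= 4
    y1, y2, y3, y4 >= 0

Solving the primal: x* = (0.3333, 8).
  primal value c^T x* = 33.
Solving the dual: y* = (0, 3, 0, 1).
  dual value b^T y* = 33.
Strong duality: c^T x* = b^T y*. Confirmed.

33


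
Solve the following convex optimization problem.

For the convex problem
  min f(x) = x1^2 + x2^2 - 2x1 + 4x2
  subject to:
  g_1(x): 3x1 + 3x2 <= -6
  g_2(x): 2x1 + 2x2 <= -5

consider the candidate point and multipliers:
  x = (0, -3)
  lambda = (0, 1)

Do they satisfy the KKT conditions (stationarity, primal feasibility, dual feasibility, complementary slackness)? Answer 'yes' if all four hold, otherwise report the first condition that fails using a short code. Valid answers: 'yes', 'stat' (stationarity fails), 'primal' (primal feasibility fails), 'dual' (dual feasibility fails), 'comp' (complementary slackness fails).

Gradient of f: grad f(x) = Q x + c = (-2, -2)
Constraint values g_i(x) = a_i^T x - b_i:
  g_1((0, -3)) = -3
  g_2((0, -3)) = -1
Stationarity residual: grad f(x) + sum_i lambda_i a_i = (0, 0)
  -> stationarity OK
Primal feasibility (all g_i <= 0): OK
Dual feasibility (all lambda_i >= 0): OK
Complementary slackness (lambda_i * g_i(x) = 0 for all i): FAILS

Verdict: the first failing condition is complementary_slackness -> comp.

comp


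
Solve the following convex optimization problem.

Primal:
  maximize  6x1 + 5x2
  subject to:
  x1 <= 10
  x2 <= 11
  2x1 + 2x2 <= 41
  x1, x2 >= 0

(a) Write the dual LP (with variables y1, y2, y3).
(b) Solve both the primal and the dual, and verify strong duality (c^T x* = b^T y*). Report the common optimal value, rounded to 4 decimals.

The standard primal-dual pair for 'max c^T x s.t. A x <= b, x >= 0' is:
  Dual:  min b^T y  s.t.  A^T y >= c,  y >= 0.

So the dual LP is:
  minimize  10y1 + 11y2 + 41y3
  subject to:
    y1 + 2y3 >= 6
    y2 + 2y3 >= 5
    y1, y2, y3 >= 0

Solving the primal: x* = (10, 10.5).
  primal value c^T x* = 112.5.
Solving the dual: y* = (1, 0, 2.5).
  dual value b^T y* = 112.5.
Strong duality: c^T x* = b^T y*. Confirmed.

112.5


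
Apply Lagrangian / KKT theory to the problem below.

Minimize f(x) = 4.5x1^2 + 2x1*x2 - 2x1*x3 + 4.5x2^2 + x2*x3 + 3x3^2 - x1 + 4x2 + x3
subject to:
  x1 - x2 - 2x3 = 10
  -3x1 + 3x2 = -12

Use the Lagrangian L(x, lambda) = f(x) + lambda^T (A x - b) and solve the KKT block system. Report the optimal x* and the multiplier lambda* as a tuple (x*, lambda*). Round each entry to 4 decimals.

Form the Lagrangian:
  L(x, lambda) = (1/2) x^T Q x + c^T x + lambda^T (A x - b)
Stationarity (grad_x L = 0): Q x + c + A^T lambda = 0.
Primal feasibility: A x = b.

This gives the KKT block system:
  [ Q   A^T ] [ x     ]   [-c ]
  [ A    0  ] [ lambda ] = [ b ]

Solving the linear system:
  x*      = (1.7273, -2.2727, -3)
  lambda* = (-11.3636, 1.5455)
  f(x*)   = 59.1818

x* = (1.7273, -2.2727, -3), lambda* = (-11.3636, 1.5455)


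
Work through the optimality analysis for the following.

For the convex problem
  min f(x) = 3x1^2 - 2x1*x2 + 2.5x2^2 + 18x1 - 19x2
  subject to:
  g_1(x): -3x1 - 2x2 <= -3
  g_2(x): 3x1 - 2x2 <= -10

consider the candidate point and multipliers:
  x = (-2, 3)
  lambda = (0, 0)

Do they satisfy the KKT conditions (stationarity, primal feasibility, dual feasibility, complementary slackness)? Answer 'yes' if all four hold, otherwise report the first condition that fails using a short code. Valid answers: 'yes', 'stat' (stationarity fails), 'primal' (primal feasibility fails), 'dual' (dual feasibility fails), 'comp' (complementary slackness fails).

Gradient of f: grad f(x) = Q x + c = (0, 0)
Constraint values g_i(x) = a_i^T x - b_i:
  g_1((-2, 3)) = 3
  g_2((-2, 3)) = -2
Stationarity residual: grad f(x) + sum_i lambda_i a_i = (0, 0)
  -> stationarity OK
Primal feasibility (all g_i <= 0): FAILS
Dual feasibility (all lambda_i >= 0): OK
Complementary slackness (lambda_i * g_i(x) = 0 for all i): OK

Verdict: the first failing condition is primal_feasibility -> primal.

primal


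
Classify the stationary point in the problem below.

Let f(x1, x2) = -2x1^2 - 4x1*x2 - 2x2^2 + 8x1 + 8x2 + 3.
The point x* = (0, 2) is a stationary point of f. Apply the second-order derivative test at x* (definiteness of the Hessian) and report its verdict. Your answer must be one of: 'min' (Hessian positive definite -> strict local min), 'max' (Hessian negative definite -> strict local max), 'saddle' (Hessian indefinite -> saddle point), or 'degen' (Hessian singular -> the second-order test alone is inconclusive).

Compute the Hessian H = grad^2 f:
  H = [[-4, -4], [-4, -4]]
Verify stationarity: grad f(x*) = H x* + g = (0, 0).
Eigenvalues of H: -8, 0.
H has a zero eigenvalue (singular; negative semidefinite but not definite), so H is neither positive definite, negative definite, nor indefinite. The second-order test alone is inconclusive -> degen.
(Indeed, f is constant along the null direction of H through x*, so x* is not a strict local extremum.)

degen


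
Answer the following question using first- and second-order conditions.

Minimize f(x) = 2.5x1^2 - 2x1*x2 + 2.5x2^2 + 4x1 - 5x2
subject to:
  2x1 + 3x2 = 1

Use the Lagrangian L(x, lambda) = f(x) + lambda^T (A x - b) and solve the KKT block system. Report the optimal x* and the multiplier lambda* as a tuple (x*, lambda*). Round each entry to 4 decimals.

Form the Lagrangian:
  L(x, lambda) = (1/2) x^T Q x + c^T x + lambda^T (A x - b)
Stationarity (grad_x L = 0): Q x + c + A^T lambda = 0.
Primal feasibility: A x = b.

This gives the KKT block system:
  [ Q   A^T ] [ x     ]   [-c ]
  [ A    0  ] [ lambda ] = [ b ]

Solving the linear system:
  x*      = (-0.5618, 0.7079)
  lambda* = (0.1124)
  f(x*)   = -2.9494

x* = (-0.5618, 0.7079), lambda* = (0.1124)


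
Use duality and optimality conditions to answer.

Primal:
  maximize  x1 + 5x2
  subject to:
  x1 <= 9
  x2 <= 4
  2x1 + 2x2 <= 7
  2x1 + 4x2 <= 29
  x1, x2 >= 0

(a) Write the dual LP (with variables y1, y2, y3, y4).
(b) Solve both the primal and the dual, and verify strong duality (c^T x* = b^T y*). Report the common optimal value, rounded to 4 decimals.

The standard primal-dual pair for 'max c^T x s.t. A x <= b, x >= 0' is:
  Dual:  min b^T y  s.t.  A^T y >= c,  y >= 0.

So the dual LP is:
  minimize  9y1 + 4y2 + 7y3 + 29y4
  subject to:
    y1 + 2y3 + 2y4 >= 1
    y2 + 2y3 + 4y4 >= 5
    y1, y2, y3, y4 >= 0

Solving the primal: x* = (0, 3.5).
  primal value c^T x* = 17.5.
Solving the dual: y* = (0, 0, 2.5, 0).
  dual value b^T y* = 17.5.
Strong duality: c^T x* = b^T y*. Confirmed.

17.5


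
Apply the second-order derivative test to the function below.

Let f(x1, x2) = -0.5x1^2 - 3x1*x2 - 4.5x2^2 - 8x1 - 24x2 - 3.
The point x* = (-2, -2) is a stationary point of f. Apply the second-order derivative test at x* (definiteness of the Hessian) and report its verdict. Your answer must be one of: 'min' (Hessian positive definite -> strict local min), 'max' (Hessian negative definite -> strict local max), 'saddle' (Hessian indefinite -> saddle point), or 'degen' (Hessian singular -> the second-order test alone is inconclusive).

Compute the Hessian H = grad^2 f:
  H = [[-1, -3], [-3, -9]]
Verify stationarity: grad f(x*) = H x* + g = (0, 0).
Eigenvalues of H: -10, 0.
H has a zero eigenvalue (singular; negative semidefinite but not definite), so H is neither positive definite, negative definite, nor indefinite. The second-order test alone is inconclusive -> degen.
(Indeed, f is constant along the null direction of H through x*, so x* is not a strict local extremum.)

degen


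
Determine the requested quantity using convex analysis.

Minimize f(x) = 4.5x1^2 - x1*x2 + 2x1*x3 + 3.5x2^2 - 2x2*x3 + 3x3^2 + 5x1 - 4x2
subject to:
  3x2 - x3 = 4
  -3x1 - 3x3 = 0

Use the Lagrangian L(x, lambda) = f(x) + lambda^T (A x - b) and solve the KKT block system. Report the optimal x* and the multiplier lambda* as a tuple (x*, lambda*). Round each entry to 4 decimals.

Form the Lagrangian:
  L(x, lambda) = (1/2) x^T Q x + c^T x + lambda^T (A x - b)
Stationarity (grad_x L = 0): Q x + c + A^T lambda = 0.
Primal feasibility: A x = b.

This gives the KKT block system:
  [ Q   A^T ] [ x     ]   [-c ]
  [ A    0  ] [ lambda ] = [ b ]

Solving the linear system:
  x*      = (-0.41, 1.47, 0.41)
  lambda* = (-1.96, 0.22)
  f(x*)   = -0.045

x* = (-0.41, 1.47, 0.41), lambda* = (-1.96, 0.22)


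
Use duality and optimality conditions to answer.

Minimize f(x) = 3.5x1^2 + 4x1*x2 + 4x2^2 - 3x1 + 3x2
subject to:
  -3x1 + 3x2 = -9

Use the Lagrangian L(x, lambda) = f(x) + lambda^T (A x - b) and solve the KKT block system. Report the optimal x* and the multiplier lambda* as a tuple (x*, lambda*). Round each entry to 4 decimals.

Form the Lagrangian:
  L(x, lambda) = (1/2) x^T Q x + c^T x + lambda^T (A x - b)
Stationarity (grad_x L = 0): Q x + c + A^T lambda = 0.
Primal feasibility: A x = b.

This gives the KKT block system:
  [ Q   A^T ] [ x     ]   [-c ]
  [ A    0  ] [ lambda ] = [ b ]

Solving the linear system:
  x*      = (1.5652, -1.4348)
  lambda* = (0.7391)
  f(x*)   = -1.1739

x* = (1.5652, -1.4348), lambda* = (0.7391)


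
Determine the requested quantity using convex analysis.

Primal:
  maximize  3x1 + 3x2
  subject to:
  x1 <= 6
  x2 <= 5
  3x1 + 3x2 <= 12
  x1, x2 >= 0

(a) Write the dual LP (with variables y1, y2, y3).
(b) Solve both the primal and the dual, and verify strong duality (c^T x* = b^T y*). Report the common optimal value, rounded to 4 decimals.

The standard primal-dual pair for 'max c^T x s.t. A x <= b, x >= 0' is:
  Dual:  min b^T y  s.t.  A^T y >= c,  y >= 0.

So the dual LP is:
  minimize  6y1 + 5y2 + 12y3
  subject to:
    y1 + 3y3 >= 3
    y2 + 3y3 >= 3
    y1, y2, y3 >= 0

Solving the primal: x* = (4, 0).
  primal value c^T x* = 12.
Solving the dual: y* = (0, 0, 1).
  dual value b^T y* = 12.
Strong duality: c^T x* = b^T y*. Confirmed.

12


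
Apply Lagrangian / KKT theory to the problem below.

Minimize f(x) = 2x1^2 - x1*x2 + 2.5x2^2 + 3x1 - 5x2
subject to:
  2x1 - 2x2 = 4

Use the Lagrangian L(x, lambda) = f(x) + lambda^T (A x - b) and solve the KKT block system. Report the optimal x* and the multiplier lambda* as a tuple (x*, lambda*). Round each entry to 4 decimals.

Form the Lagrangian:
  L(x, lambda) = (1/2) x^T Q x + c^T x + lambda^T (A x - b)
Stationarity (grad_x L = 0): Q x + c + A^T lambda = 0.
Primal feasibility: A x = b.

This gives the KKT block system:
  [ Q   A^T ] [ x     ]   [-c ]
  [ A    0  ] [ lambda ] = [ b ]

Solving the linear system:
  x*      = (1.4286, -0.5714)
  lambda* = (-4.6429)
  f(x*)   = 12.8571

x* = (1.4286, -0.5714), lambda* = (-4.6429)


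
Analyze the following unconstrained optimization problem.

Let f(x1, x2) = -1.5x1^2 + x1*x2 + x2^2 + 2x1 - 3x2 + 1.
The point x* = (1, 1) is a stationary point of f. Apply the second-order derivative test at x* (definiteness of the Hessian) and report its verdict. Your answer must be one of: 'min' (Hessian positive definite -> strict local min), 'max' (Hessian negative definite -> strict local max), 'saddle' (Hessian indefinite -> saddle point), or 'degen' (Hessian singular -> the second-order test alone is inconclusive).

Compute the Hessian H = grad^2 f:
  H = [[-3, 1], [1, 2]]
Verify stationarity: grad f(x*) = H x* + g = (0, 0).
Eigenvalues of H: -3.1926, 2.1926.
Eigenvalues have mixed signs, so H is indefinite -> x* is a saddle point.

saddle


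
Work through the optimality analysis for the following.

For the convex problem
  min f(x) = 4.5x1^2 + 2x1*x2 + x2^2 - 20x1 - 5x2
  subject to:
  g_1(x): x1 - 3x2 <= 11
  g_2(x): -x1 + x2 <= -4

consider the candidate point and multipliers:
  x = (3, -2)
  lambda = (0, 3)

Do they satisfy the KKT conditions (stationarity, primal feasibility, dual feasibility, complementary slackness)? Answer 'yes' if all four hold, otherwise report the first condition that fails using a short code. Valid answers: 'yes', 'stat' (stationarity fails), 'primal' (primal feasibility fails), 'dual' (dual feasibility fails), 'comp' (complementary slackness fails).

Gradient of f: grad f(x) = Q x + c = (3, -3)
Constraint values g_i(x) = a_i^T x - b_i:
  g_1((3, -2)) = -2
  g_2((3, -2)) = -1
Stationarity residual: grad f(x) + sum_i lambda_i a_i = (0, 0)
  -> stationarity OK
Primal feasibility (all g_i <= 0): OK
Dual feasibility (all lambda_i >= 0): OK
Complementary slackness (lambda_i * g_i(x) = 0 for all i): FAILS

Verdict: the first failing condition is complementary_slackness -> comp.

comp


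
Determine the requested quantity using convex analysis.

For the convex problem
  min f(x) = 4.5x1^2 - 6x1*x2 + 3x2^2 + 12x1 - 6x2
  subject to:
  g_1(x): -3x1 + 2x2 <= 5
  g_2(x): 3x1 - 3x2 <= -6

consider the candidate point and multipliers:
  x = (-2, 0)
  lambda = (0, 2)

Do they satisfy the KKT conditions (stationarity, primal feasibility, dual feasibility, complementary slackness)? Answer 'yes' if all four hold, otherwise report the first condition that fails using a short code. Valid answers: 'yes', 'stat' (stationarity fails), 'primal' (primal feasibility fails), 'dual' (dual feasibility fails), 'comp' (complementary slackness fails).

Gradient of f: grad f(x) = Q x + c = (-6, 6)
Constraint values g_i(x) = a_i^T x - b_i:
  g_1((-2, 0)) = 1
  g_2((-2, 0)) = 0
Stationarity residual: grad f(x) + sum_i lambda_i a_i = (0, 0)
  -> stationarity OK
Primal feasibility (all g_i <= 0): FAILS
Dual feasibility (all lambda_i >= 0): OK
Complementary slackness (lambda_i * g_i(x) = 0 for all i): OK

Verdict: the first failing condition is primal_feasibility -> primal.

primal


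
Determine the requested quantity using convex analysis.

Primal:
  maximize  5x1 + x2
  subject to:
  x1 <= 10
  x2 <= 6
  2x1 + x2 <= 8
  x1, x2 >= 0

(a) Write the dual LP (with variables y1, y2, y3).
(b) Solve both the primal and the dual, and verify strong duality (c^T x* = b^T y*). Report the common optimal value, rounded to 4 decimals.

The standard primal-dual pair for 'max c^T x s.t. A x <= b, x >= 0' is:
  Dual:  min b^T y  s.t.  A^T y >= c,  y >= 0.

So the dual LP is:
  minimize  10y1 + 6y2 + 8y3
  subject to:
    y1 + 2y3 >= 5
    y2 + y3 >= 1
    y1, y2, y3 >= 0

Solving the primal: x* = (4, 0).
  primal value c^T x* = 20.
Solving the dual: y* = (0, 0, 2.5).
  dual value b^T y* = 20.
Strong duality: c^T x* = b^T y*. Confirmed.

20


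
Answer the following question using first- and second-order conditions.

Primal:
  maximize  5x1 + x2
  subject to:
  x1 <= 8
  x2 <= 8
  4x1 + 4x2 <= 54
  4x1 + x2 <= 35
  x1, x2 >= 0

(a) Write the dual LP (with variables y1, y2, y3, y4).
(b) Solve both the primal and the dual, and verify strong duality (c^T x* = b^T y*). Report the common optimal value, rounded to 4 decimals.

The standard primal-dual pair for 'max c^T x s.t. A x <= b, x >= 0' is:
  Dual:  min b^T y  s.t.  A^T y >= c,  y >= 0.

So the dual LP is:
  minimize  8y1 + 8y2 + 54y3 + 35y4
  subject to:
    y1 + 4y3 + 4y4 >= 5
    y2 + 4y3 + y4 >= 1
    y1, y2, y3, y4 >= 0

Solving the primal: x* = (8, 3).
  primal value c^T x* = 43.
Solving the dual: y* = (1, 0, 0, 1).
  dual value b^T y* = 43.
Strong duality: c^T x* = b^T y*. Confirmed.

43


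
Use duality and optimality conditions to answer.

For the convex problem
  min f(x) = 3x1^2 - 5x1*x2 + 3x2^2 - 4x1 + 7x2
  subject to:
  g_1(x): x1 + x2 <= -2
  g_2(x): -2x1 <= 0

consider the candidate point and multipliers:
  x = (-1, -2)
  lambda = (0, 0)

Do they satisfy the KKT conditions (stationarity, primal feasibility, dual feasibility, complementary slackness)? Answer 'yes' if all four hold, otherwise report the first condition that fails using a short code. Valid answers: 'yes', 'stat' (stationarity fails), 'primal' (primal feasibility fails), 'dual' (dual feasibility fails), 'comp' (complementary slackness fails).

Gradient of f: grad f(x) = Q x + c = (0, 0)
Constraint values g_i(x) = a_i^T x - b_i:
  g_1((-1, -2)) = -1
  g_2((-1, -2)) = 2
Stationarity residual: grad f(x) + sum_i lambda_i a_i = (0, 0)
  -> stationarity OK
Primal feasibility (all g_i <= 0): FAILS
Dual feasibility (all lambda_i >= 0): OK
Complementary slackness (lambda_i * g_i(x) = 0 for all i): OK

Verdict: the first failing condition is primal_feasibility -> primal.

primal


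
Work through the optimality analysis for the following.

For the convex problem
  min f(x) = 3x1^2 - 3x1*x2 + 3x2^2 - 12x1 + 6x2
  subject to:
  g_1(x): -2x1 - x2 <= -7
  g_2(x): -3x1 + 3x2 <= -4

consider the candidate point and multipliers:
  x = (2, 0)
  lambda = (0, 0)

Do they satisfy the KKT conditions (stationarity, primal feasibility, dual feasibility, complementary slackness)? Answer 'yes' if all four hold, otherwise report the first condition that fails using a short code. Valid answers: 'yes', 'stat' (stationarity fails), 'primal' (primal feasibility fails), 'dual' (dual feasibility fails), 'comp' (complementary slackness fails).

Gradient of f: grad f(x) = Q x + c = (0, 0)
Constraint values g_i(x) = a_i^T x - b_i:
  g_1((2, 0)) = 3
  g_2((2, 0)) = -2
Stationarity residual: grad f(x) + sum_i lambda_i a_i = (0, 0)
  -> stationarity OK
Primal feasibility (all g_i <= 0): FAILS
Dual feasibility (all lambda_i >= 0): OK
Complementary slackness (lambda_i * g_i(x) = 0 for all i): OK

Verdict: the first failing condition is primal_feasibility -> primal.

primal


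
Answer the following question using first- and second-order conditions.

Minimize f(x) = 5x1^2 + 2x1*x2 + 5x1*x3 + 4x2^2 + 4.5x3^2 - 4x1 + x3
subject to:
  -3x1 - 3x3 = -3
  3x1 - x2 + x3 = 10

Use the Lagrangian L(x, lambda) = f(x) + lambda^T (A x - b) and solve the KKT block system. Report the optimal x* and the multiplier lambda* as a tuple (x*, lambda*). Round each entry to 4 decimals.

Form the Lagrangian:
  L(x, lambda) = (1/2) x^T Q x + c^T x + lambda^T (A x - b)
Stationarity (grad_x L = 0): Q x + c + A^T lambda = 0.
Primal feasibility: A x = b.

This gives the KKT block system:
  [ Q   A^T ] [ x     ]   [-c ]
  [ A    0  ] [ lambda ] = [ b ]

Solving the linear system:
  x*      = (3.4898, -2.0204, -2.4898)
  lambda* = (-4.381, -9.1837)
  f(x*)   = 31.1224

x* = (3.4898, -2.0204, -2.4898), lambda* = (-4.381, -9.1837)


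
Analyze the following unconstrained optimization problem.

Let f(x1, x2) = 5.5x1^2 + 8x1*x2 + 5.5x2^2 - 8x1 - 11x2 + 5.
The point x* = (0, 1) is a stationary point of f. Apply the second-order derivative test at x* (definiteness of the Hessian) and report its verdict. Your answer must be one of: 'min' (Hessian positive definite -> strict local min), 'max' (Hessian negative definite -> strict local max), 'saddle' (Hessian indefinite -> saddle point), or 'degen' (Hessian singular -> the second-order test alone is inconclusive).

Compute the Hessian H = grad^2 f:
  H = [[11, 8], [8, 11]]
Verify stationarity: grad f(x*) = H x* + g = (0, 0).
Eigenvalues of H: 3, 19.
Both eigenvalues > 0, so H is positive definite -> x* is a strict local min.

min


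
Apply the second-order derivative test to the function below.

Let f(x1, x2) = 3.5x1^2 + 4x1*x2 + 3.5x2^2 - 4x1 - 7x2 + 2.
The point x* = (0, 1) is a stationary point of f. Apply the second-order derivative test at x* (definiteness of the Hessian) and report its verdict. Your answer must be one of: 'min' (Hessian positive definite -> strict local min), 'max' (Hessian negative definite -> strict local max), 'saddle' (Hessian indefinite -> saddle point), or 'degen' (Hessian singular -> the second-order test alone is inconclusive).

Compute the Hessian H = grad^2 f:
  H = [[7, 4], [4, 7]]
Verify stationarity: grad f(x*) = H x* + g = (0, 0).
Eigenvalues of H: 3, 11.
Both eigenvalues > 0, so H is positive definite -> x* is a strict local min.

min


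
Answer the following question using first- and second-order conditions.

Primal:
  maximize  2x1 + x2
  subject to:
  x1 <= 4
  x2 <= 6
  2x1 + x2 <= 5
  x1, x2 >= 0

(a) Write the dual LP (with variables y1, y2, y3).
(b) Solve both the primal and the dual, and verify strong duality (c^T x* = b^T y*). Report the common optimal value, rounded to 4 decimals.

The standard primal-dual pair for 'max c^T x s.t. A x <= b, x >= 0' is:
  Dual:  min b^T y  s.t.  A^T y >= c,  y >= 0.

So the dual LP is:
  minimize  4y1 + 6y2 + 5y3
  subject to:
    y1 + 2y3 >= 2
    y2 + y3 >= 1
    y1, y2, y3 >= 0

Solving the primal: x* = (2.5, 0).
  primal value c^T x* = 5.
Solving the dual: y* = (0, 0, 1).
  dual value b^T y* = 5.
Strong duality: c^T x* = b^T y*. Confirmed.

5


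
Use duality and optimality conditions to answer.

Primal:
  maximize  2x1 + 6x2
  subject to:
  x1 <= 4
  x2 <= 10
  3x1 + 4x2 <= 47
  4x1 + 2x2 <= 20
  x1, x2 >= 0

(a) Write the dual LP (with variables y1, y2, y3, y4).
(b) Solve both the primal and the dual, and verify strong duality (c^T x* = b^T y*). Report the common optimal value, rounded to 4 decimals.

The standard primal-dual pair for 'max c^T x s.t. A x <= b, x >= 0' is:
  Dual:  min b^T y  s.t.  A^T y >= c,  y >= 0.

So the dual LP is:
  minimize  4y1 + 10y2 + 47y3 + 20y4
  subject to:
    y1 + 3y3 + 4y4 >= 2
    y2 + 4y3 + 2y4 >= 6
    y1, y2, y3, y4 >= 0

Solving the primal: x* = (0, 10).
  primal value c^T x* = 60.
Solving the dual: y* = (0, 5, 0, 0.5).
  dual value b^T y* = 60.
Strong duality: c^T x* = b^T y*. Confirmed.

60


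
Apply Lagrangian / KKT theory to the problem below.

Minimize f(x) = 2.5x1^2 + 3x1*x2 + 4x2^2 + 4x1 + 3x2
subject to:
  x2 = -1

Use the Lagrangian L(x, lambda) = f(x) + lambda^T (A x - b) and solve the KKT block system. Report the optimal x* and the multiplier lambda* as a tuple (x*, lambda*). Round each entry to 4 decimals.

Form the Lagrangian:
  L(x, lambda) = (1/2) x^T Q x + c^T x + lambda^T (A x - b)
Stationarity (grad_x L = 0): Q x + c + A^T lambda = 0.
Primal feasibility: A x = b.

This gives the KKT block system:
  [ Q   A^T ] [ x     ]   [-c ]
  [ A    0  ] [ lambda ] = [ b ]

Solving the linear system:
  x*      = (-0.2, -1)
  lambda* = (5.6)
  f(x*)   = 0.9

x* = (-0.2, -1), lambda* = (5.6)


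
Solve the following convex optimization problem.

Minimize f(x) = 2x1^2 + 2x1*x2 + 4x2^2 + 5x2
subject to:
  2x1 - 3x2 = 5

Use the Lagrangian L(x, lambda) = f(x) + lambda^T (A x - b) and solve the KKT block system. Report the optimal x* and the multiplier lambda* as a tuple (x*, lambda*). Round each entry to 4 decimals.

Form the Lagrangian:
  L(x, lambda) = (1/2) x^T Q x + c^T x + lambda^T (A x - b)
Stationarity (grad_x L = 0): Q x + c + A^T lambda = 0.
Primal feasibility: A x = b.

This gives the KKT block system:
  [ Q   A^T ] [ x     ]   [-c ]
  [ A    0  ] [ lambda ] = [ b ]

Solving the linear system:
  x*      = (0.8696, -1.087)
  lambda* = (-0.6522)
  f(x*)   = -1.087

x* = (0.8696, -1.087), lambda* = (-0.6522)


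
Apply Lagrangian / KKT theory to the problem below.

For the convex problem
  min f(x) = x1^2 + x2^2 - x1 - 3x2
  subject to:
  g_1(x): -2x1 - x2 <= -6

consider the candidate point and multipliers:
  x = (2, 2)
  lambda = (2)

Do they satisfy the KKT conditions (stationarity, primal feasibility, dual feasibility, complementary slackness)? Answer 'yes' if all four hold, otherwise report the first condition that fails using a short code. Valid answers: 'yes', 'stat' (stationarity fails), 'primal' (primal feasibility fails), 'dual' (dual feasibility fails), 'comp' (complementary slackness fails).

Gradient of f: grad f(x) = Q x + c = (3, 1)
Constraint values g_i(x) = a_i^T x - b_i:
  g_1((2, 2)) = 0
Stationarity residual: grad f(x) + sum_i lambda_i a_i = (-1, -1)
  -> stationarity FAILS
Primal feasibility (all g_i <= 0): OK
Dual feasibility (all lambda_i >= 0): OK
Complementary slackness (lambda_i * g_i(x) = 0 for all i): OK

Verdict: the first failing condition is stationarity -> stat.

stat


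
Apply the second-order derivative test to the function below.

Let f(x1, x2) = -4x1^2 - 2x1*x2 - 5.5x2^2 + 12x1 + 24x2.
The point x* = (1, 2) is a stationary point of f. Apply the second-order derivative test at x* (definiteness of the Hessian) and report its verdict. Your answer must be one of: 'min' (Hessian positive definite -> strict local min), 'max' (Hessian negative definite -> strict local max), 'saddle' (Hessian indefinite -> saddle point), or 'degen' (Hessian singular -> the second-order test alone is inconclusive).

Compute the Hessian H = grad^2 f:
  H = [[-8, -2], [-2, -11]]
Verify stationarity: grad f(x*) = H x* + g = (0, 0).
Eigenvalues of H: -12, -7.
Both eigenvalues < 0, so H is negative definite -> x* is a strict local max.

max


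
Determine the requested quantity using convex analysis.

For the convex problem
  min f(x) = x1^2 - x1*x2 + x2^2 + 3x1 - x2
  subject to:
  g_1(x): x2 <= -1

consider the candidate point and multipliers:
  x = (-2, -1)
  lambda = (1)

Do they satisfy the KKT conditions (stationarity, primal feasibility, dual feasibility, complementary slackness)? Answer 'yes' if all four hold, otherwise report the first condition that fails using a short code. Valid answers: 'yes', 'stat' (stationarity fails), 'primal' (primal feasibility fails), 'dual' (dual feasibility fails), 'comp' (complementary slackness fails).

Gradient of f: grad f(x) = Q x + c = (0, -1)
Constraint values g_i(x) = a_i^T x - b_i:
  g_1((-2, -1)) = 0
Stationarity residual: grad f(x) + sum_i lambda_i a_i = (0, 0)
  -> stationarity OK
Primal feasibility (all g_i <= 0): OK
Dual feasibility (all lambda_i >= 0): OK
Complementary slackness (lambda_i * g_i(x) = 0 for all i): OK

Verdict: yes, KKT holds.

yes


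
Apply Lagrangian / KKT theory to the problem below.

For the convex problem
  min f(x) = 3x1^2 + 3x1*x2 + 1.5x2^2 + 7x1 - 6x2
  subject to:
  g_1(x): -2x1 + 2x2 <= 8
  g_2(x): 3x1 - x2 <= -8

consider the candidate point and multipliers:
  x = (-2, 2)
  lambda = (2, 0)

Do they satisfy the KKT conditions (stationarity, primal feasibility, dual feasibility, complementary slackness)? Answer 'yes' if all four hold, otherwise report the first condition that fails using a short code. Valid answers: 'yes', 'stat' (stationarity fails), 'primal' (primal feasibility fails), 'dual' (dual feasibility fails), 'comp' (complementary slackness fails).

Gradient of f: grad f(x) = Q x + c = (1, -6)
Constraint values g_i(x) = a_i^T x - b_i:
  g_1((-2, 2)) = 0
  g_2((-2, 2)) = 0
Stationarity residual: grad f(x) + sum_i lambda_i a_i = (-3, -2)
  -> stationarity FAILS
Primal feasibility (all g_i <= 0): OK
Dual feasibility (all lambda_i >= 0): OK
Complementary slackness (lambda_i * g_i(x) = 0 for all i): OK

Verdict: the first failing condition is stationarity -> stat.

stat


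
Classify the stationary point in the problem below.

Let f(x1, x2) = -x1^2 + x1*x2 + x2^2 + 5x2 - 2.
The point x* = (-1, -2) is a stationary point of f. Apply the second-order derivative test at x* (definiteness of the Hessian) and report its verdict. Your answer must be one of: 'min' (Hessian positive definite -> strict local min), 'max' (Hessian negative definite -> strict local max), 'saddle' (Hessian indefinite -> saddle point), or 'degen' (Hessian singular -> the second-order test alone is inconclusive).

Compute the Hessian H = grad^2 f:
  H = [[-2, 1], [1, 2]]
Verify stationarity: grad f(x*) = H x* + g = (0, 0).
Eigenvalues of H: -2.2361, 2.2361.
Eigenvalues have mixed signs, so H is indefinite -> x* is a saddle point.

saddle


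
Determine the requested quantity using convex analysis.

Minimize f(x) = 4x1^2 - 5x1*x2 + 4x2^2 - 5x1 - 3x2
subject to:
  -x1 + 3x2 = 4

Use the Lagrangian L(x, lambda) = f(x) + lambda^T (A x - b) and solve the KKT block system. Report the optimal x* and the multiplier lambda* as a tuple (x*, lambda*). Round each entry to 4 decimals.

Form the Lagrangian:
  L(x, lambda) = (1/2) x^T Q x + c^T x + lambda^T (A x - b)
Stationarity (grad_x L = 0): Q x + c + A^T lambda = 0.
Primal feasibility: A x = b.

This gives the KKT block system:
  [ Q   A^T ] [ x     ]   [-c ]
  [ A    0  ] [ lambda ] = [ b ]

Solving the linear system:
  x*      = (1.64, 1.88)
  lambda* = (-1.28)
  f(x*)   = -4.36

x* = (1.64, 1.88), lambda* = (-1.28)


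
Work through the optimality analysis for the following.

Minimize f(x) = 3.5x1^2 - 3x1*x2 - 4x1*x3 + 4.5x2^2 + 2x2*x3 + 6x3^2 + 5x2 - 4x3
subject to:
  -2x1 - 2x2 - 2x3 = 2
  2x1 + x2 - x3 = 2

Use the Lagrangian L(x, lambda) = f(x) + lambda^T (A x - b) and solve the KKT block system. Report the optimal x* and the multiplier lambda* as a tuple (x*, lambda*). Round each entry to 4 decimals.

Form the Lagrangian:
  L(x, lambda) = (1/2) x^T Q x + c^T x + lambda^T (A x - b)
Stationarity (grad_x L = 0): Q x + c + A^T lambda = 0.
Primal feasibility: A x = b.

This gives the KKT block system:
  [ Q   A^T ] [ x     ]   [-c ]
  [ A    0  ] [ lambda ] = [ b ]

Solving the linear system:
  x*      = (0.4884, -0.2326, -1.2558)
  lambda* = (-5.6395, -10.2093)
  f(x*)   = 17.7791

x* = (0.4884, -0.2326, -1.2558), lambda* = (-5.6395, -10.2093)
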